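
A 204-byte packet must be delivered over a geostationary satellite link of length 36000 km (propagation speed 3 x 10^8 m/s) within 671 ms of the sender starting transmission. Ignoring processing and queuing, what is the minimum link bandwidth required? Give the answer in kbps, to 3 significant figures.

L = 1632 bits.
Propagation delay = 36000000 / 300000000 = 120 ms.
Transmission budget = 671 − 120 = 551 ms.
R ≥ L / t_tx = 1632 bits / 0.551 s = 2.96 kbps.

2.96 kbps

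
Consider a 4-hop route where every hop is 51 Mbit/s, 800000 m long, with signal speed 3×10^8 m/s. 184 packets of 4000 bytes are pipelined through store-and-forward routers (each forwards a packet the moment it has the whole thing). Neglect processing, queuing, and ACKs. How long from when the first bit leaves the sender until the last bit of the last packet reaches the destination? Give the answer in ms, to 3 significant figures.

Per-hop transmission t_tx = L/R = 32000/51000000 = 0.627451 ms.
Per-hop propagation t_prop = 800000/300000000 = 2.66667 ms.
Pipeline fill: first packet needs 4·t_tx to clear all hops; remaining 183 packets each add one t_tx.
Total = (4+184-1)·t_tx + 4·t_prop = 187·0.627451 + 4·2.66667 = 128 ms.

128 ms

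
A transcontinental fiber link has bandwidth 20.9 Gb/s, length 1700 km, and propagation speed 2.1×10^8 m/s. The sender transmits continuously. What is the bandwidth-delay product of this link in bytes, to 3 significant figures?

21100000 bytes

Propagation delay = 1700000 / 210000000 = 0.00809524 s.
BDP = R × t_prop = 20900000000 × 0.00809524 = 169190000 bits.
In bytes: 169190000/8 = 21100000 bytes.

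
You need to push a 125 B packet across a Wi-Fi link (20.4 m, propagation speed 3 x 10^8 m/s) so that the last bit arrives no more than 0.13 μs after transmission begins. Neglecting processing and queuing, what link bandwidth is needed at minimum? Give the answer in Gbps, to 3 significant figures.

16.1 Gbps

L = 1000 bits.
Propagation delay = 20.4 / 300000000 = 0.068 μs.
Transmission budget = 0.13 − 0.068 = 0.062 μs.
R ≥ L / t_tx = 1000 bits / 6.2e-08 s = 16.1 Gbps.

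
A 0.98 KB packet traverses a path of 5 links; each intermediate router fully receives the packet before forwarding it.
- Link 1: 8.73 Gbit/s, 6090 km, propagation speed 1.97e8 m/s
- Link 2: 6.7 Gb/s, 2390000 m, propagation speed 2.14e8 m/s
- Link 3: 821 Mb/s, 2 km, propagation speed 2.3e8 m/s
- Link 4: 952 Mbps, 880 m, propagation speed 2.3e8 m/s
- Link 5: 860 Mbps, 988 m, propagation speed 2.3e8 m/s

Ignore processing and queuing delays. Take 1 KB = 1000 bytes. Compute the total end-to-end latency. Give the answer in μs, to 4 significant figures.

L = 7840 bits.
Transmission delays (L/R per hop): 0.898053, 1.17015, 9.54933, 8.23529, 9.11628 μs; sum = 28.9691 μs.
Propagation delays (d/s per hop): 30913.7, 11168.2, 8.69565, 3.82609, 4.29565 μs; sum = 42098.7 μs.
End-to-end = 42130 μs.

42130 μs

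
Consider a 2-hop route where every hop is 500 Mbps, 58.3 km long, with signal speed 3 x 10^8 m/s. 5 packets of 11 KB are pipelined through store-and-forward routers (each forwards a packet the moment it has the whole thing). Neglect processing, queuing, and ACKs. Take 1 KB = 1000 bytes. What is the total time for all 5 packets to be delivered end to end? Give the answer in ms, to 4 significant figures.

Per-hop transmission t_tx = L/R = 88000/500000000 = 0.176 ms.
Per-hop propagation t_prop = 58300/300000000 = 0.194333 ms.
Pipeline fill: first packet needs 2·t_tx to clear all hops; remaining 4 packets each add one t_tx.
Total = (2+5-1)·t_tx + 2·t_prop = 6·0.176 + 2·0.194333 = 1.445 ms.

1.445 ms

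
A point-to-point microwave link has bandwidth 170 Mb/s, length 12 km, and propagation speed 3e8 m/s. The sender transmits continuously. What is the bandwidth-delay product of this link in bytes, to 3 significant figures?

850 bytes

Propagation delay = 12000 / 300000000 = 4e-05 s.
BDP = R × t_prop = 170000000 × 4e-05 = 6800 bits.
In bytes: 6800/8 = 850 bytes.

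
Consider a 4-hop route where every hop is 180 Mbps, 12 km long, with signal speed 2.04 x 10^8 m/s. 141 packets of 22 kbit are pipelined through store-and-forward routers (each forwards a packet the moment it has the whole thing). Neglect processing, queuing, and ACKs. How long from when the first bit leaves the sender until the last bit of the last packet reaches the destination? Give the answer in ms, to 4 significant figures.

Per-hop transmission t_tx = L/R = 22000/180000000 = 0.122222 ms.
Per-hop propagation t_prop = 12000/204000000 = 0.0588235 ms.
Pipeline fill: first packet needs 4·t_tx to clear all hops; remaining 140 packets each add one t_tx.
Total = (4+141-1)·t_tx + 4·t_prop = 144·0.122222 + 4·0.0588235 = 17.84 ms.

17.84 ms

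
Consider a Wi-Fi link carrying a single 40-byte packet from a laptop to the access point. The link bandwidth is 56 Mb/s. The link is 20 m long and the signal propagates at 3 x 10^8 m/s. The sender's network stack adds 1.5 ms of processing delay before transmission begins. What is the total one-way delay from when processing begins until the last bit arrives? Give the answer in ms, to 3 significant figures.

1.51 ms

L = 40 × 8 = 320 bits.
Transmission delay = L/R = 320 / 56000000 = 0.00571429 ms.
Propagation delay = d/s = 20 m / 300000000 m/s = 6.66667e-05 ms.
Plus processing delay 1.5 ms = 1.5 ms.
Total = 1.51 ms.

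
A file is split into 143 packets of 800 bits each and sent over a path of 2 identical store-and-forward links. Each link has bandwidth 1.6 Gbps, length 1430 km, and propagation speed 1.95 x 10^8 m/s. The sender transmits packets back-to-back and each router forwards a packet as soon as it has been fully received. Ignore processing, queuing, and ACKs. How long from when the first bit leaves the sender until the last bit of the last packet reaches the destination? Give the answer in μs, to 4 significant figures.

Per-hop transmission t_tx = L/R = 800/1600000000 = 0.5 μs.
Per-hop propagation t_prop = 1430000/195000000 = 7333.33 μs.
Pipeline fill: first packet needs 2·t_tx to clear all hops; remaining 142 packets each add one t_tx.
Total = (2+143-1)·t_tx + 2·t_prop = 144·0.5 + 2·7333.33 = 14740 μs.

14740 μs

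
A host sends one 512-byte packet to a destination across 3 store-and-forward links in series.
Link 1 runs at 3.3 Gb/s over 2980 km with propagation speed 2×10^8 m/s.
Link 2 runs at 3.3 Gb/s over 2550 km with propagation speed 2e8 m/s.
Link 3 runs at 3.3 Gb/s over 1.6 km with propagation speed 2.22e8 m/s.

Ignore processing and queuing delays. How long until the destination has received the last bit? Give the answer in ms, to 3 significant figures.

L = 512 × 8 = 4096 bits.
Transmission delay per hop = L/R = 4096/3300000000 = 0.00124121 ms; 3 hops → 0.00372364 ms.
Propagation delays (d/s per hop): 14.9, 12.75, 0.00720721 ms; sum = 27.6572 ms.
End-to-end = 27.7 ms.

27.7 ms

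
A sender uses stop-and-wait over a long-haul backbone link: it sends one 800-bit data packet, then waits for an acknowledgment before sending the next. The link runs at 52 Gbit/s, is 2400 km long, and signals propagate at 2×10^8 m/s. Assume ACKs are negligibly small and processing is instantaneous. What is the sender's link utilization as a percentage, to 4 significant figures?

t_tx = L/R = 800/52000000000 = 1.53846e-08 s.
t_prop = 2400000/200000000 = 0.012 s; RTT = 0.024 s.
Cycle = t_tx + RTT = 0.024 s.
Utilization = t_tx / cycle = 1.53846e-08/0.024 = 0.00006410 %.

0.00006410 %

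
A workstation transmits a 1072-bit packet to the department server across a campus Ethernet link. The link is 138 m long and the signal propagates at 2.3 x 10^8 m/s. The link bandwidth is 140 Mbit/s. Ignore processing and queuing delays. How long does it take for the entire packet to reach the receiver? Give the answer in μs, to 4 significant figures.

Transmission delay = L/R = 1072 / 140000000 = 7.65714 μs.
Propagation delay = d/s = 138 m / 2.3e+08 m/s = 0.6 μs.
Total = 8.257 μs.

8.257 μs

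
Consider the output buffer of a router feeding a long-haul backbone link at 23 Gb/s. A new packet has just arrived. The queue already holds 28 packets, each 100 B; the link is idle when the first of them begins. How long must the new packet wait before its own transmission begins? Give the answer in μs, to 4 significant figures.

0.9739 μs

Each queued packet: L/R = 800/23000000000 = 0.0347826 μs.
28 queued → 0.973913 μs.
Queuing delay = 0.9739 μs.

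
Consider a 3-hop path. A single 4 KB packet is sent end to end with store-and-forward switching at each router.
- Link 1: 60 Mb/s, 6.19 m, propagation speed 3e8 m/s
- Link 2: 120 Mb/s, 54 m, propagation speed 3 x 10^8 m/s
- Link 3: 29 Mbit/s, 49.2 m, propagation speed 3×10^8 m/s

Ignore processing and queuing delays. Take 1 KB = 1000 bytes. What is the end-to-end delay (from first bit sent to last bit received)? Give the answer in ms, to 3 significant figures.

1.90 ms

L = 32000 bits.
Transmission delays (L/R per hop): 0.533333, 0.266667, 1.10345 ms; sum = 1.90345 ms.
Propagation delays (d/s per hop): 2.06333e-05, 0.00018, 0.000164 ms; sum = 0.000364633 ms.
End-to-end = 1.90 ms.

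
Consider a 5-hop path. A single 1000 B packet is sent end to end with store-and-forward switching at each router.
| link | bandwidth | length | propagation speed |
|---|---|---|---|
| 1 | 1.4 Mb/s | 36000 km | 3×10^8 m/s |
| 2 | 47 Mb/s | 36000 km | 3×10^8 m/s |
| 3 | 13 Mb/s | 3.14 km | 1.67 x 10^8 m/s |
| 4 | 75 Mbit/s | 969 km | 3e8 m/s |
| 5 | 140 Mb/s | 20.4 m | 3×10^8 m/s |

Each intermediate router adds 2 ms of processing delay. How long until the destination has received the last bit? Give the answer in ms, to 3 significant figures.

L = 1000 × 8 = 8000 bits.
Transmission delays (L/R per hop): 5.71429, 0.170213, 0.615385, 0.106667, 0.0571429 ms; sum = 6.66369 ms.
Propagation delays (d/s per hop): 120, 120, 0.0188024, 3.23, 6.8e-05 ms; sum = 243.249 ms.
Processing at 4 router(s): 4 × 2 ms = 8 ms.
End-to-end = 258 ms.

258 ms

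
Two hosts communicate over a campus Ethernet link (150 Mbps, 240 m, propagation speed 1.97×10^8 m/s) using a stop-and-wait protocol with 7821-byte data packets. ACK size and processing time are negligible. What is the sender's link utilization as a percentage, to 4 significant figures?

99.42 %

t_tx = L/R = 62568/150000000 = 0.00041712 s.
t_prop = 240/197000000 = 1.21827e-06 s; RTT = 2.43655e-06 s.
Cycle = t_tx + RTT = 0.000419557 s.
Utilization = t_tx / cycle = 0.00041712/0.000419557 = 99.42 %.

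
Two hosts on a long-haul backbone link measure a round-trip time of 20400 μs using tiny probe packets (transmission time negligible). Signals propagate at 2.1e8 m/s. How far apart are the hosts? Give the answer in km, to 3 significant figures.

One-way propagation = RTT/2 = 10200 μs.
d = s × t = 210000000 × 0.0102 = 2140 km.

2140 km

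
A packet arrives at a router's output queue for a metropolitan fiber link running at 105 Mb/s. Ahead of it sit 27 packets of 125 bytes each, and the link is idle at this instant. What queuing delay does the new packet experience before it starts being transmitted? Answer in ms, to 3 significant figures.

0.257 ms

Each queued packet: L/R = 1000/105000000 = 0.00952381 ms.
27 queued → 0.257143 ms.
Queuing delay = 0.257 ms.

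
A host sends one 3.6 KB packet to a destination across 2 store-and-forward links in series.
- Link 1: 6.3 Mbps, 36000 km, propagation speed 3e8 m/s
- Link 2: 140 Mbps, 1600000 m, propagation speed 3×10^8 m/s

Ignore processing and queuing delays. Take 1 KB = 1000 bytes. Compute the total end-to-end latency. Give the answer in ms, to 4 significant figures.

L = 28800 bits.
Transmission delays (L/R per hop): 4.57143, 0.205714 ms; sum = 4.77714 ms.
Propagation delays (d/s per hop): 120, 5.33333 ms; sum = 125.333 ms.
End-to-end = 130.1 ms.

130.1 ms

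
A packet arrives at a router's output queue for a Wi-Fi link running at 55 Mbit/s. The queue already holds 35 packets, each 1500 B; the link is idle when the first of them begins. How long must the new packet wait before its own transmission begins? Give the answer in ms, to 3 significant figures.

7.64 ms

Each queued packet: L/R = 12000/55000000 = 0.218182 ms.
35 queued → 7.63636 ms.
Queuing delay = 7.64 ms.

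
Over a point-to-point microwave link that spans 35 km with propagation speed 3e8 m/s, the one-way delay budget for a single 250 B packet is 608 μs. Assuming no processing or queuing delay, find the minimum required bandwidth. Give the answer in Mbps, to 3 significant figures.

L = 2000 bits.
Propagation delay = 35000 / 300000000 = 116.667 μs.
Transmission budget = 608 − 116.667 = 491.333 μs.
R ≥ L / t_tx = 2000 bits / 0.000491333 s = 4.07 Mbps.

4.07 Mbps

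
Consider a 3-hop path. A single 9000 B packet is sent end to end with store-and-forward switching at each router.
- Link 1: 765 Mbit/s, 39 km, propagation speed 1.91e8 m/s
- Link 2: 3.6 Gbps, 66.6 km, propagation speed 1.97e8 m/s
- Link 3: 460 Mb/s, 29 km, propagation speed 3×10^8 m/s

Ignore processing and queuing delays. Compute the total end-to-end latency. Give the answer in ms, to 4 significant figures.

L = 9000 × 8 = 72000 bits.
Transmission delays (L/R per hop): 0.0941176, 0.02, 0.156522 ms; sum = 0.270639 ms.
Propagation delays (d/s per hop): 0.204188, 0.338071, 0.0966667 ms; sum = 0.638926 ms.
End-to-end = 0.9096 ms.

0.9096 ms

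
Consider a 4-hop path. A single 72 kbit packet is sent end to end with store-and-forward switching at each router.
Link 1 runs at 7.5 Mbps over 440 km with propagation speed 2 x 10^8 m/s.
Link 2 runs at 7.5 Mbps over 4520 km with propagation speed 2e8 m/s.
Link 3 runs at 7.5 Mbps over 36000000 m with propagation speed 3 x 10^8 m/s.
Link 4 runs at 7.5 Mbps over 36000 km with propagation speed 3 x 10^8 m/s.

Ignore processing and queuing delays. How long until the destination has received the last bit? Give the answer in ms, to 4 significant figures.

L = 72000 bits.
Transmission delay per hop = L/R = 72000/7500000 = 9.6 ms; 4 hops → 38.4 ms.
Propagation delays (d/s per hop): 2.2, 22.6, 120, 120 ms; sum = 264.8 ms.
End-to-end = 303.2 ms.

303.2 ms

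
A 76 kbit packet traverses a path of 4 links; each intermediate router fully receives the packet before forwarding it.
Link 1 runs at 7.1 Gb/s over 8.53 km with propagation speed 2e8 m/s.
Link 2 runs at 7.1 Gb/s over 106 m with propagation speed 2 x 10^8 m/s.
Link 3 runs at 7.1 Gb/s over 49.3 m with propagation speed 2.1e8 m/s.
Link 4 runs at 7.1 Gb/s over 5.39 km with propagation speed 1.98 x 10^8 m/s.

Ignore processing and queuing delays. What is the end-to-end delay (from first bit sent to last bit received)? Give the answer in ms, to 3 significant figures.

0.113 ms

L = 76000 bits.
Transmission delay per hop = L/R = 76000/7100000000 = 0.0107042 ms; 4 hops → 0.0428169 ms.
Propagation delays (d/s per hop): 0.04265, 0.00053, 0.000234762, 0.0272222 ms; sum = 0.070637 ms.
End-to-end = 0.113 ms.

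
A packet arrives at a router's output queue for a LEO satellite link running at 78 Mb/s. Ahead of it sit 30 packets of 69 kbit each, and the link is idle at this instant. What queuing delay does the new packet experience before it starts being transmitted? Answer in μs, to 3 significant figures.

Each queued packet: L/R = 69000/78000000 = 884.615 μs.
30 queued → 26538.5 μs.
Queuing delay = 26500 μs.

26500 μs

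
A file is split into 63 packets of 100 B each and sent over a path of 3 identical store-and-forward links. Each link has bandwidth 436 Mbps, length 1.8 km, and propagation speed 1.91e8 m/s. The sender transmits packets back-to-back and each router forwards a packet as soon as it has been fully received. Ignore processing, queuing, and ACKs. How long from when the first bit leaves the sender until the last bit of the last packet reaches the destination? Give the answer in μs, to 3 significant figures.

Per-hop transmission t_tx = L/R = 800/436000000 = 1.83486 μs.
Per-hop propagation t_prop = 1800/191000000 = 9.42408 μs.
Pipeline fill: first packet needs 3·t_tx to clear all hops; remaining 62 packets each add one t_tx.
Total = (3+63-1)·t_tx + 3·t_prop = 65·1.83486 + 3·9.42408 = 148 μs.

148 μs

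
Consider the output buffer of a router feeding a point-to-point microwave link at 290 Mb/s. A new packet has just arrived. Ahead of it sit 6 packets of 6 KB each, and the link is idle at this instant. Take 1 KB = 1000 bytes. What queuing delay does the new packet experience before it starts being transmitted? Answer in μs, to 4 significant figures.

Each queued packet: L/R = 48000/290000000 = 165.517 μs.
6 queued → 993.103 μs.
Queuing delay = 993.1 μs.

993.1 μs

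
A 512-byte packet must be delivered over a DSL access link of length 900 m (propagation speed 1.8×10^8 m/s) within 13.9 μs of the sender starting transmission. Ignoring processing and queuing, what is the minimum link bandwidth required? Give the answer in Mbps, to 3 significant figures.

460 Mbps

L = 4096 bits.
Propagation delay = 900 / 180000000 = 5 μs.
Transmission budget = 13.9 − 5 = 8.9 μs.
R ≥ L / t_tx = 4096 bits / 8.9e-06 s = 460 Mbps.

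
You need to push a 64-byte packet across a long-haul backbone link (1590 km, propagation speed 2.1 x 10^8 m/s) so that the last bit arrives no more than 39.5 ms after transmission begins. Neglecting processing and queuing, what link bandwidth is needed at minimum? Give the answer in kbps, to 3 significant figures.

L = 512 bits.
Propagation delay = 1590000 / 210000000 = 7.57143 ms.
Transmission budget = 39.5 − 7.57143 = 31.9286 ms.
R ≥ L / t_tx = 512 bits / 0.0319286 s = 16.0 kbps.

16.0 kbps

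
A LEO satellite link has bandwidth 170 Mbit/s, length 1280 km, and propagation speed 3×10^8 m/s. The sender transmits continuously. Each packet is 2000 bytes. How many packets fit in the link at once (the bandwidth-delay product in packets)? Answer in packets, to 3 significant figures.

45.3 packets

Propagation delay = 1280000 / 300000000 = 0.00426667 s.
BDP = R × t_prop = 170000000 × 0.00426667 = 725333 bits.
In packets of 16000 bits: 45.3 packets.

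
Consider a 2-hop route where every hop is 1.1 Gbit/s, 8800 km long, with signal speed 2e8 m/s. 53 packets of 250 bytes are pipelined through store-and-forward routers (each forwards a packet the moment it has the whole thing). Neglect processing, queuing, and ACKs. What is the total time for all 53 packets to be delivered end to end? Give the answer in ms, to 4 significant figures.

88.10 ms

Per-hop transmission t_tx = L/R = 2000/1100000000 = 0.00181818 ms.
Per-hop propagation t_prop = 8800000/200000000 = 44 ms.
Pipeline fill: first packet needs 2·t_tx to clear all hops; remaining 52 packets each add one t_tx.
Total = (2+53-1)·t_tx + 2·t_prop = 54·0.00181818 + 2·44 = 88.10 ms.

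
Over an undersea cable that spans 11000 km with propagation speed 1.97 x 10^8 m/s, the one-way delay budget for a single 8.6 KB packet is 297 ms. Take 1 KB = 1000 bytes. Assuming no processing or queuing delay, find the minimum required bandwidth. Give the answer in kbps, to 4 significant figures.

285.3 kbps

L = 68800 bits.
Propagation delay = 11000000 / 197000000 = 55.8376 ms.
Transmission budget = 297 − 55.8376 = 241.162 ms.
R ≥ L / t_tx = 68800 bits / 0.241162 s = 285.3 kbps.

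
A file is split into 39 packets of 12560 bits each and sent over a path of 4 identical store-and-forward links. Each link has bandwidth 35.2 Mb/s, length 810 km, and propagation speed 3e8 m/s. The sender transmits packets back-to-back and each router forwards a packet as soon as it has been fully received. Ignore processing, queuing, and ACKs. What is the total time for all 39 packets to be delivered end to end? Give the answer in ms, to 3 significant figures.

25.8 ms

Per-hop transmission t_tx = L/R = 12560/35200000 = 0.356818 ms.
Per-hop propagation t_prop = 810000/300000000 = 2.7 ms.
Pipeline fill: first packet needs 4·t_tx to clear all hops; remaining 38 packets each add one t_tx.
Total = (4+39-1)·t_tx + 4·t_prop = 42·0.356818 + 4·2.7 = 25.8 ms.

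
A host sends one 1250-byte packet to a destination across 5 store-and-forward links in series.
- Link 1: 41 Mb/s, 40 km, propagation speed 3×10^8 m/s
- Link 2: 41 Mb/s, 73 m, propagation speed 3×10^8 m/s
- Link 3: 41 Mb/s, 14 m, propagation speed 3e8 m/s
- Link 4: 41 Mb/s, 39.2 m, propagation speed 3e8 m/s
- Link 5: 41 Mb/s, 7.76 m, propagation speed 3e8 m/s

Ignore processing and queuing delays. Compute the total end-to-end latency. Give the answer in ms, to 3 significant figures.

L = 1250 × 8 = 10000 bits.
Transmission delay per hop = L/R = 10000/41000000 = 0.243902 ms; 5 hops → 1.21951 ms.
Propagation delays (d/s per hop): 0.133333, 0.000243333, 4.66667e-05, 0.000130667, 2.58667e-05 ms; sum = 0.13378 ms.
End-to-end = 1.35 ms.

1.35 ms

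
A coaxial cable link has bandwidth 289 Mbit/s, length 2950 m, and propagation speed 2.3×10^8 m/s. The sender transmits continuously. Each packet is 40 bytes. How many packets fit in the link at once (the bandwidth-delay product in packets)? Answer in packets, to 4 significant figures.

Propagation delay = 2950 / 2.3e+08 = 1.28261e-05 s.
BDP = R × t_prop = 289000000 × 1.28261e-05 = 3706.74 bits.
In packets of 320 bits: 11.58 packets.

11.58 packets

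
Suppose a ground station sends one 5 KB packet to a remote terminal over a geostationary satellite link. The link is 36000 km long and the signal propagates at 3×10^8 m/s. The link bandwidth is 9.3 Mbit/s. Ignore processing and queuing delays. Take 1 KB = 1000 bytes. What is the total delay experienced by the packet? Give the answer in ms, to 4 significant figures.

124.3 ms

L = 40000 bits.
Transmission delay = L/R = 40000 / 9300000 = 4.30108 ms.
Propagation delay = d/s = 36000000 m / 300000000 m/s = 120 ms.
Total = 124.3 ms.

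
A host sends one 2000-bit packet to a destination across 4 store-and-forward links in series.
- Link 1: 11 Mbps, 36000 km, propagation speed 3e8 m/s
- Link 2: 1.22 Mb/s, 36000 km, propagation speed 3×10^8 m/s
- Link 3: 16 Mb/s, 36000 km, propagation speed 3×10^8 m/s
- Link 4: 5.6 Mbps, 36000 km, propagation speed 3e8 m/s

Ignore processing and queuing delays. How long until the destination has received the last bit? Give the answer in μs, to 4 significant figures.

482300 μs

Transmission delays (L/R per hop): 181.818, 1639.34, 125, 357.143 μs; sum = 2303.31 μs.
Propagation delays (d/s per hop): 120000, 120000, 120000, 120000 μs; sum = 480000 μs.
End-to-end = 482300 μs.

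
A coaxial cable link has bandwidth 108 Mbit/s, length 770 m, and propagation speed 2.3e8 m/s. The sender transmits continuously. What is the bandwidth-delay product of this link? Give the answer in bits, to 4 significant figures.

Propagation delay = 770 / 2.3e+08 = 3.34783e-06 s.
BDP = R × t_prop = 108000000 × 3.34783e-06 = 361.565 bits.

361.6 bits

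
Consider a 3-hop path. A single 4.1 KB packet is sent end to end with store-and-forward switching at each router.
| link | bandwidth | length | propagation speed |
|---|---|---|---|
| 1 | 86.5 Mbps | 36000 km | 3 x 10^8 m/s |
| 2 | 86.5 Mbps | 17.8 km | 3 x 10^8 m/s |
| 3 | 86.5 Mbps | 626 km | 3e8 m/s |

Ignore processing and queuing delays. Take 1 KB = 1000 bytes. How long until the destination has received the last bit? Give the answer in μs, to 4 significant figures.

123300 μs

L = 32800 bits.
Transmission delay per hop = L/R = 32800/86500000 = 379.191 μs; 3 hops → 1137.57 μs.
Propagation delays (d/s per hop): 120000, 59.3333, 2086.67 μs; sum = 122146 μs.
End-to-end = 123300 μs.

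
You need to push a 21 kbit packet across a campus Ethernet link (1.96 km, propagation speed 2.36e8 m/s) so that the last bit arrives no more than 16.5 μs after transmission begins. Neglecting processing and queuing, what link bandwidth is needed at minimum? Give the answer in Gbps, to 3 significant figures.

2.56 Gbps

Propagation delay = 1960 / 236000000 = 8.30508 μs.
Transmission budget = 16.5 − 8.30508 = 8.19492 μs.
R ≥ L / t_tx = 21000 bits / 8.19492e-06 s = 2.56 Gbps.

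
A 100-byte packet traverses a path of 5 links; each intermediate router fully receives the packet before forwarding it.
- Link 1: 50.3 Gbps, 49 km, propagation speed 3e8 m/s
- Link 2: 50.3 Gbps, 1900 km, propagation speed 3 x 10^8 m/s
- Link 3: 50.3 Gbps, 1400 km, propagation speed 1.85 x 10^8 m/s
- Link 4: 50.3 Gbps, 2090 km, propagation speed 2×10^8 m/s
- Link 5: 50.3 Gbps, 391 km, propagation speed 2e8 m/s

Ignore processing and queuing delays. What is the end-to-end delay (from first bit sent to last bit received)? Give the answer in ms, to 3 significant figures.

26.5 ms

L = 100 × 8 = 800 bits.
Transmission delay per hop = L/R = 800/50300000000 = 1.59046e-05 ms; 5 hops → 7.95229e-05 ms.
Propagation delays (d/s per hop): 0.163333, 6.33333, 7.56757, 10.45, 1.955 ms; sum = 26.4692 ms.
End-to-end = 26.5 ms.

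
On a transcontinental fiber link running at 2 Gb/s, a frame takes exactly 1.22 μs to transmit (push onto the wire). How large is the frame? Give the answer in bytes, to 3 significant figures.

305 bytes

L = R × t_tx = 2000000000 b/s × 1.22e-06 s = 2440 bits.
In bytes: 2440 / 8 = 305 bytes.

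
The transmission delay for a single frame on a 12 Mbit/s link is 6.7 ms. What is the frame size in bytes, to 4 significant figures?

10050 bytes

L = R × t_tx = 12000000 b/s × 0.0067 s = 80400 bits.
In bytes: 80400 / 8 = 10050 bytes.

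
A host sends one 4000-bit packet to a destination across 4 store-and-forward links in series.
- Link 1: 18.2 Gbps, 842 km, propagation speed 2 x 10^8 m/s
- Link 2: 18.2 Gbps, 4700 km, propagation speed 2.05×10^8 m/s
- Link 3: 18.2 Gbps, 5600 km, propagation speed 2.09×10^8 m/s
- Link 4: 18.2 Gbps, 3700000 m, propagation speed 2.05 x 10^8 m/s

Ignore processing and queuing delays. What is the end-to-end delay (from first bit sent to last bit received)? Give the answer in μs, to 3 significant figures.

72000 μs

Transmission delay per hop = L/R = 4000/18200000000 = 0.21978 μs; 4 hops → 0.879121 μs.
Propagation delays (d/s per hop): 4210, 22926.8, 26794.3, 18048.8 μs; sum = 71979.9 μs.
End-to-end = 72000 μs.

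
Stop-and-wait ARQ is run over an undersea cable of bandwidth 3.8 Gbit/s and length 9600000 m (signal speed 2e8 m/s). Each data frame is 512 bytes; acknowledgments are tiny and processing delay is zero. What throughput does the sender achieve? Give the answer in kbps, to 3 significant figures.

42.7 kbps

t_tx = L/R = 4096/3800000000 = 1.07789e-06 s.
t_prop = 9600000/200000000 = 0.048 s; RTT = 0.096 s.
Cycle = t_tx + RTT = 0.0960011 s.
Throughput = L / cycle = 4096 / 0.0960011 = 42.7 kbps.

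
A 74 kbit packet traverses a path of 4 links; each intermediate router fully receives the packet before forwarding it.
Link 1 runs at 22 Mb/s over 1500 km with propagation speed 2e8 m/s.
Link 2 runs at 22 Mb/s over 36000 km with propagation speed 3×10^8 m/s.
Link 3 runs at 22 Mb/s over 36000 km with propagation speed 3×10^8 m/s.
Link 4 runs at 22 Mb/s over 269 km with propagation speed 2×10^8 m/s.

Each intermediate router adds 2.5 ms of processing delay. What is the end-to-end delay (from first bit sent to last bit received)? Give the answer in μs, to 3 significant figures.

L = 74000 bits.
Transmission delay per hop = L/R = 74000/22000000 = 3363.64 μs; 4 hops → 13454.5 μs.
Propagation delays (d/s per hop): 7500, 120000, 120000, 1345 μs; sum = 248845 μs.
Processing at 3 router(s): 3 × 2.5 ms = 7500 μs.
End-to-end = 270000 μs.

270000 μs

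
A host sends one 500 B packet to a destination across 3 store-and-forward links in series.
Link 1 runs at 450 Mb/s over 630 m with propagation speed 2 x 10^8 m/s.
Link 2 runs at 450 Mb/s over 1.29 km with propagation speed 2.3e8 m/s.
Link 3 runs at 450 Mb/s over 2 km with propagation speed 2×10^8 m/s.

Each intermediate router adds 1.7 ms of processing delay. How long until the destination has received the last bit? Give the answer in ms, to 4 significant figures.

L = 500 × 8 = 4000 bits.
Transmission delay per hop = L/R = 4000/450000000 = 0.00888889 ms; 3 hops → 0.0266667 ms.
Propagation delays (d/s per hop): 0.00315, 0.0056087, 0.01 ms; sum = 0.0187587 ms.
Processing at 2 router(s): 2 × 1.7 ms = 3.4 ms.
End-to-end = 3.445 ms.

3.445 ms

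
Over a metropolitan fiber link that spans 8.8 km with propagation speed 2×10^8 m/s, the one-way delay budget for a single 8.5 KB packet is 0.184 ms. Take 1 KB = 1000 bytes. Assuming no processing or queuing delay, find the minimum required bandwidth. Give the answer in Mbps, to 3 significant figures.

486 Mbps

L = 68000 bits.
Propagation delay = 8800 / 200000000 = 0.044 ms.
Transmission budget = 0.184 − 0.044 = 0.14 ms.
R ≥ L / t_tx = 68000 bits / 0.00014 s = 486 Mbps.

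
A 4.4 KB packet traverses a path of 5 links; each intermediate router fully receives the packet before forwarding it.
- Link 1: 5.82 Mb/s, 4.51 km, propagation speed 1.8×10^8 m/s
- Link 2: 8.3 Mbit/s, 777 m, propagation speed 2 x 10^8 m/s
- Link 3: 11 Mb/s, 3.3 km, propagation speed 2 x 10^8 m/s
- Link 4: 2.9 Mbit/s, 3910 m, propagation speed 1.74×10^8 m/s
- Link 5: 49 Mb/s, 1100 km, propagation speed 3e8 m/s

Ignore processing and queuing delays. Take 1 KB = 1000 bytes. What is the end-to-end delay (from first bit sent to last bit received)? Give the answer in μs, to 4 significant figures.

L = 35200 bits.
Transmission delays (L/R per hop): 6048.11, 4240.96, 3200, 12137.9, 718.367 μs; sum = 26345.4 μs.
Propagation delays (d/s per hop): 25.0556, 3.885, 16.5, 22.4713, 3666.67 μs; sum = 3734.58 μs.
End-to-end = 30080 μs.

30080 μs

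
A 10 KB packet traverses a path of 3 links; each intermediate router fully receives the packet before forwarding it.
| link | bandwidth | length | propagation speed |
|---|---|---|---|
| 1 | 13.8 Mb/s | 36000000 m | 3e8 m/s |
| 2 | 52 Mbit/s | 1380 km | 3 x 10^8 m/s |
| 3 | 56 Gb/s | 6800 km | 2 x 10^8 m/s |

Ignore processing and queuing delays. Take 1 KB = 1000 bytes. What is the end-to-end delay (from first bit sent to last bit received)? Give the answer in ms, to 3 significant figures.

166 ms

L = 80000 bits.
Transmission delays (L/R per hop): 5.7971, 1.53846, 0.00142857 ms; sum = 7.33699 ms.
Propagation delays (d/s per hop): 120, 4.6, 34 ms; sum = 158.6 ms.
End-to-end = 166 ms.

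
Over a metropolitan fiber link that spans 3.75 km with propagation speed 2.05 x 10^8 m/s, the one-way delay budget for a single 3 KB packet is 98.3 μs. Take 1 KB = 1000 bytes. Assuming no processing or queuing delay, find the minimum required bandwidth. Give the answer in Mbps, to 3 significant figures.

L = 24000 bits.
Propagation delay = 3750 / 2.05e+08 = 18.2927 μs.
Transmission budget = 98.3 − 18.2927 = 80.0073 μs.
R ≥ L / t_tx = 24000 bits / 8.00073e-05 s = 300 Mbps.

300 Mbps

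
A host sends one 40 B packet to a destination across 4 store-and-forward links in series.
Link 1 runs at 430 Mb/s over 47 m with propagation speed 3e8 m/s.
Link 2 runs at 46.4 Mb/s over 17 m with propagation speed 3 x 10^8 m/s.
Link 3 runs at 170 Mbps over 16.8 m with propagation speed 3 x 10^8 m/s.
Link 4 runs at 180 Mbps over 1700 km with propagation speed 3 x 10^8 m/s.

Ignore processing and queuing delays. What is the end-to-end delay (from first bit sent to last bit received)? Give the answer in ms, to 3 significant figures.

5.68 ms

L = 40 × 8 = 320 bits.
Transmission delays (L/R per hop): 0.000744186, 0.00689655, 0.00188235, 0.00177778 ms; sum = 0.0113009 ms.
Propagation delays (d/s per hop): 0.000156667, 5.66667e-05, 5.6e-05, 5.66667 ms; sum = 5.66694 ms.
End-to-end = 5.68 ms.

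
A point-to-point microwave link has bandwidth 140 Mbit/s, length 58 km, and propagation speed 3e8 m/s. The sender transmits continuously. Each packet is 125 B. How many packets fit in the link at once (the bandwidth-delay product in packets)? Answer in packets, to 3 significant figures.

27.1 packets

Propagation delay = 58000 / 300000000 = 0.000193333 s.
BDP = R × t_prop = 140000000 × 0.000193333 = 27066.7 bits.
In packets of 1000 bits: 27.1 packets.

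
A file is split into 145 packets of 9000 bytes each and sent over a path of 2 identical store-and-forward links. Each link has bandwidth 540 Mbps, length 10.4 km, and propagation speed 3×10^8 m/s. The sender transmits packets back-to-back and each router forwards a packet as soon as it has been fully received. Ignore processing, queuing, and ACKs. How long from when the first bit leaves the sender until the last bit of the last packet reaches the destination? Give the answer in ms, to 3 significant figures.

Per-hop transmission t_tx = L/R = 72000/540000000 = 0.133333 ms.
Per-hop propagation t_prop = 10400/300000000 = 0.0346667 ms.
Pipeline fill: first packet needs 2·t_tx to clear all hops; remaining 144 packets each add one t_tx.
Total = (2+145-1)·t_tx + 2·t_prop = 146·0.133333 + 2·0.0346667 = 19.5 ms.

19.5 ms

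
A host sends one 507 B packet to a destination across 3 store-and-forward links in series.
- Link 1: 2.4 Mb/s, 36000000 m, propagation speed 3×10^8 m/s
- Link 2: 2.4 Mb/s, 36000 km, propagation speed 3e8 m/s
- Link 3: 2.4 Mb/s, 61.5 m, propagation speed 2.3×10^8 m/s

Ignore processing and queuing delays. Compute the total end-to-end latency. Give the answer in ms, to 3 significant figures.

L = 507 × 8 = 4056 bits.
Transmission delay per hop = L/R = 4056/2400000 = 1.69 ms; 3 hops → 5.07 ms.
Propagation delays (d/s per hop): 120, 120, 0.000267391 ms; sum = 240 ms.
End-to-end = 245 ms.

245 ms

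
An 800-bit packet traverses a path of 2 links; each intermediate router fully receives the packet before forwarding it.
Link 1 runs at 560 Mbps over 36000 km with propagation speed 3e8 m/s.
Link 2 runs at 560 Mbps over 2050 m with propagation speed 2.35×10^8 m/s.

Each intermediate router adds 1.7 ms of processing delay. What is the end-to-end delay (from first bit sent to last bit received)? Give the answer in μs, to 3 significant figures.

122000 μs

Transmission delay per hop = L/R = 800/560000000 = 1.42857 μs; 2 hops → 2.85714 μs.
Propagation delays (d/s per hop): 120000, 8.7234 μs; sum = 120009 μs.
Processing at 1 router(s): 1 × 1.7 ms = 1700 μs.
End-to-end = 122000 μs.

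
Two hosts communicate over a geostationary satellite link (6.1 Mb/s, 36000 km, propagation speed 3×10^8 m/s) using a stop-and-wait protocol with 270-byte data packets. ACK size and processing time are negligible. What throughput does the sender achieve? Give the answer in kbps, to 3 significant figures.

8.99 kbps

t_tx = L/R = 2160/6100000 = 0.000354098 s.
t_prop = 36000000/300000000 = 0.12 s; RTT = 0.24 s.
Cycle = t_tx + RTT = 0.240354 s.
Throughput = L / cycle = 2160 / 0.240354 = 8.99 kbps.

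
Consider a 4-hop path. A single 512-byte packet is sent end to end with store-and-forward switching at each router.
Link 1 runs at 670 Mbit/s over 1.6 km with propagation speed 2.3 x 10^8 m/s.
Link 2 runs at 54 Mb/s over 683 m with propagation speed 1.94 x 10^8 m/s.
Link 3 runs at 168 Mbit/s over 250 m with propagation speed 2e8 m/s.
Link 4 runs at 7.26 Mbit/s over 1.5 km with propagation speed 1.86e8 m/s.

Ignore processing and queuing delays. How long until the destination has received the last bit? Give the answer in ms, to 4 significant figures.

0.6903 ms

L = 512 × 8 = 4096 bits.
Transmission delays (L/R per hop): 0.00611343, 0.0758519, 0.024381, 0.564187 ms; sum = 0.670534 ms.
Propagation delays (d/s per hop): 0.00695652, 0.00352062, 0.00125, 0.00806452 ms; sum = 0.0197917 ms.
End-to-end = 0.6903 ms.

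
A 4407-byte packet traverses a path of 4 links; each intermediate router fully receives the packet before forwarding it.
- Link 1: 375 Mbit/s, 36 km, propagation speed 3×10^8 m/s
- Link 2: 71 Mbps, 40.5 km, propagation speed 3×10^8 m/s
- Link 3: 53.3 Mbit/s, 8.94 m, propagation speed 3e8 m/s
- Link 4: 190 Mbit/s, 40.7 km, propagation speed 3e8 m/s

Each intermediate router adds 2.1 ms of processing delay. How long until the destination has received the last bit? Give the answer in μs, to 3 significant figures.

8130 μs

L = 4407 × 8 = 35256 bits.
Transmission delays (L/R per hop): 94.016, 496.563, 661.463, 185.558 μs; sum = 1437.6 μs.
Propagation delays (d/s per hop): 120, 135, 0.0298, 135.667 μs; sum = 390.696 μs.
Processing at 3 router(s): 3 × 2.1 ms = 6300 μs.
End-to-end = 8130 μs.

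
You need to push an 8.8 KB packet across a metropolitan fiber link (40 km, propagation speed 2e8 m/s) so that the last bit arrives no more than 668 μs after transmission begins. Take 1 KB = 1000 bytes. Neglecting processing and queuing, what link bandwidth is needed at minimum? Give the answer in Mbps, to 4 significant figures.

150.4 Mbps

L = 70400 bits.
Propagation delay = 40000 / 200000000 = 200 μs.
Transmission budget = 668 − 200 = 468 μs.
R ≥ L / t_tx = 70400 bits / 0.000468 s = 150.4 Mbps.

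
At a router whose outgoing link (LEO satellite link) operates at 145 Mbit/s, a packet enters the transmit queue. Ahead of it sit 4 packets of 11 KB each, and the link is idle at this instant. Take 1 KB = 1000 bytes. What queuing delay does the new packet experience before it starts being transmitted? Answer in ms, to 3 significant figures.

2.43 ms

Each queued packet: L/R = 88000/145000000 = 0.606897 ms.
4 queued → 2.42759 ms.
Queuing delay = 2.43 ms.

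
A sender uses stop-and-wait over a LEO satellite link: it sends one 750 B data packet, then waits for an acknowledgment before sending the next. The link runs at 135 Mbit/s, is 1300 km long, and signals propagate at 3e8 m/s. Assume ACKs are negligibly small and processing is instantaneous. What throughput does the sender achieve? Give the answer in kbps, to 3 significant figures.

689 kbps

t_tx = L/R = 6000/135000000 = 4.44444e-05 s.
t_prop = 1300000/300000000 = 0.00433333 s; RTT = 0.00866667 s.
Cycle = t_tx + RTT = 0.00871111 s.
Throughput = L / cycle = 6000 / 0.00871111 = 689 kbps.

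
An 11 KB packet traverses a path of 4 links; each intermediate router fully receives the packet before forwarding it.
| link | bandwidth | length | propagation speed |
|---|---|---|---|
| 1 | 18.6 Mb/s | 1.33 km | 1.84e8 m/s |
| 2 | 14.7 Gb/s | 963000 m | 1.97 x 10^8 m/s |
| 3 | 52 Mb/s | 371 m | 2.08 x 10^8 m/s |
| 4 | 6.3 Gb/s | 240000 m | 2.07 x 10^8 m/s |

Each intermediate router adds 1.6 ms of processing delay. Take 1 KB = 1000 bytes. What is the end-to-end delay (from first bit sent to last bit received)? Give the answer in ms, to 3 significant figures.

17.3 ms

L = 88000 bits.
Transmission delays (L/R per hop): 4.73118, 0.00598639, 1.69231, 0.0139683 ms; sum = 6.44345 ms.
Propagation delays (d/s per hop): 0.00722826, 4.88832, 0.00178365, 1.15942 ms; sum = 6.05676 ms.
Processing at 3 router(s): 3 × 1.6 ms = 4.8 ms.
End-to-end = 17.3 ms.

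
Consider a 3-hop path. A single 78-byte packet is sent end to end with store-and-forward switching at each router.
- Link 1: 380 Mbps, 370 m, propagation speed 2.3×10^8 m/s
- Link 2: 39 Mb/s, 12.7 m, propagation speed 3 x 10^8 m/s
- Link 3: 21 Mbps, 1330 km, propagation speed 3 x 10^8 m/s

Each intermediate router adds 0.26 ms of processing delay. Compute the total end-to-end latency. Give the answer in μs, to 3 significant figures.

5000 μs

L = 78 × 8 = 624 bits.
Transmission delays (L/R per hop): 1.64211, 16, 29.7143 μs; sum = 47.3564 μs.
Propagation delays (d/s per hop): 1.6087, 0.0423333, 4433.33 μs; sum = 4434.98 μs.
Processing at 2 router(s): 2 × 0.26 ms = 520 μs.
End-to-end = 5000 μs.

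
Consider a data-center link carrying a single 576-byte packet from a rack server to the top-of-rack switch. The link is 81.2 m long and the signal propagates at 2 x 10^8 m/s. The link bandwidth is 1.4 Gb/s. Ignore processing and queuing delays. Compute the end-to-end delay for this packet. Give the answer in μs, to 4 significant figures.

L = 576 × 8 = 4608 bits.
Transmission delay = L/R = 4608 / 1400000000 = 3.29143 μs.
Propagation delay = d/s = 81.2 m / 200000000 m/s = 0.406 μs.
Total = 3.697 μs.

3.697 μs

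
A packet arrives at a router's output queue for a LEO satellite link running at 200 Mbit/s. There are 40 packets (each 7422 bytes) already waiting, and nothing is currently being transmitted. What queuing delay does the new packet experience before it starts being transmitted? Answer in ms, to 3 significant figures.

11.9 ms

Each queued packet: L/R = 59376/200000000 = 0.29688 ms.
40 queued → 11.8752 ms.
Queuing delay = 11.9 ms.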